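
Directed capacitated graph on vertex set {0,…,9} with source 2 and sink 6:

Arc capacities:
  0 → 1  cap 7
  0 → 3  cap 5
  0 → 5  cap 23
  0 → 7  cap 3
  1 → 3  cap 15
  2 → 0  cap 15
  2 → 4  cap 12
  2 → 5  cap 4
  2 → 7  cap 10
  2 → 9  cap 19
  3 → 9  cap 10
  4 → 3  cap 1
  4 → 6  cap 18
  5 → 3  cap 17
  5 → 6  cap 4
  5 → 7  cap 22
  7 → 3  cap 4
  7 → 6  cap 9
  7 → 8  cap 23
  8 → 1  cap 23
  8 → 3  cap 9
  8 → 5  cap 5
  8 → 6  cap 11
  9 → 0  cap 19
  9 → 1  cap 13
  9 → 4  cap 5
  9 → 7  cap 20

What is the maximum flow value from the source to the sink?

augment #1: 2→4→6 bottleneck 12, total now 12
augment #2: 2→5→6 bottleneck 4, total now 16
augment #3: 2→7→6 bottleneck 9, total now 25
augment #4: 2→7→8→6 bottleneck 1, total now 26
augment #5: 2→9→4→6 bottleneck 5, total now 31
augment #6: 2→0→7→8→6 bottleneck 3, total now 34
augment #7: 2→9→7→8→6 bottleneck 7, total now 41

Maximum flow value: 41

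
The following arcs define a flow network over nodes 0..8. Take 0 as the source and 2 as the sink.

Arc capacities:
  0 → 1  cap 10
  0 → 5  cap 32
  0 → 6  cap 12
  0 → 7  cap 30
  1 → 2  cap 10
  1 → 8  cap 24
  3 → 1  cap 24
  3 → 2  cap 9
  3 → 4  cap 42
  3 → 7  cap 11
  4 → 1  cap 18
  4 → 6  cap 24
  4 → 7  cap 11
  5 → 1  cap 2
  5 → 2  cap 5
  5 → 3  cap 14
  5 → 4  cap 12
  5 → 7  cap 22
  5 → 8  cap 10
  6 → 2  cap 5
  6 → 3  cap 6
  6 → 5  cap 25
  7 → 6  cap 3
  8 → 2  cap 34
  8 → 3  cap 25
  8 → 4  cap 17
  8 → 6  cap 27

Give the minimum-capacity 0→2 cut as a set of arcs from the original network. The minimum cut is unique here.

augment #1: 0→1→2 push 10
augment #2: 0→5→2 push 5
augment #3: 0→6→2 push 5
augment #4: 0→5→3→2 push 9
augment #5: 0→5→8→2 push 10
augment #6: 0→5→1→8→2 push 2
augment #7: 0→5→3→1→8→2 push 5
augment #8: 0→5→4→1→8→2 push 1
augment #9: 0→6→3→1→8→2 push 6
augment #10: 0→6→5→4→1→8→2 push 1
augment #11: 0→7→6→5→4→1→8→2 push 3
max flow = 57; residual-reachable set from 0 gives S-side
cut edges (S→T): {(0,1), (0,5), (0,6), (7,6)} total cap 57

Min-cut arcs: {(0,1), (0,5), (0,6), (7,6)} (total capacity 57)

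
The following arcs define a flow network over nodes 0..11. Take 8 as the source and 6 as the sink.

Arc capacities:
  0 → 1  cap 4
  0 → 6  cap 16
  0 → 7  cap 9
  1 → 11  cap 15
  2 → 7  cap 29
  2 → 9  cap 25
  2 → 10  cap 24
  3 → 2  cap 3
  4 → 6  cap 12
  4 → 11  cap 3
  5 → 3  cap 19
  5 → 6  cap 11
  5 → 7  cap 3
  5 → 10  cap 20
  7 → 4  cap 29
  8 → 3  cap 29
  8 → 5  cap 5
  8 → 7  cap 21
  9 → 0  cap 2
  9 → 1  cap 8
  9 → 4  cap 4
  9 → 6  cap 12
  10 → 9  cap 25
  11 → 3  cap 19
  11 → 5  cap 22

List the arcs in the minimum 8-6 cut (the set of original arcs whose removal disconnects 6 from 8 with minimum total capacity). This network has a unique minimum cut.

augment #1: 8→5→6 push 5
augment #2: 8→7→4→6 push 12
augment #3: 8→3→2→9→6 push 3
augment #4: 8→7→4→11→5→6 push 3
max flow = 23; residual-reachable set from 8 gives S-side
cut edges (S→T): {(3,2), (4,6), (4,11), (8,5)} total cap 23

Min-cut arcs: {(3,2), (4,6), (4,11), (8,5)} (total capacity 23)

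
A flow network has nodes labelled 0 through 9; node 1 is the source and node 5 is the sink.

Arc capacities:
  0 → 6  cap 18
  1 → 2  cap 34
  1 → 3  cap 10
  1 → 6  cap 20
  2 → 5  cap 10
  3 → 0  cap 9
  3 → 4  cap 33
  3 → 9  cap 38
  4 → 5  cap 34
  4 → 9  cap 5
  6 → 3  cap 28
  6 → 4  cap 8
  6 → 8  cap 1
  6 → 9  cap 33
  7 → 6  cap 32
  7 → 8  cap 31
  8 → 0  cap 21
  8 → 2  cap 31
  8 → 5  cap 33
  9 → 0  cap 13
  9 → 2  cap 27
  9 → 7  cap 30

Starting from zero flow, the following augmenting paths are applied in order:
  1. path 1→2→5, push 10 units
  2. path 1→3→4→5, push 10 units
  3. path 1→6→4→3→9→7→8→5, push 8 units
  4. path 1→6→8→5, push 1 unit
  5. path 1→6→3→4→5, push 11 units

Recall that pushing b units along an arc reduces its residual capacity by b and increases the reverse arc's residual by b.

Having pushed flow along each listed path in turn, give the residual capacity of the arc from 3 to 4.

after path 1 (1→2→5, push 10): res(3,4)=33
after path 2 (1→3→4→5, push 10): res(3,4)=23
after path 3 (1→6→4→3→9→7→8→5, push 8): res(3,4)=31
after path 4 (1→6→8→5, push 1): res(3,4)=31
after path 5 (1→6→3→4→5, push 11): res(3,4)=20

Residual capacity of (3,4): 20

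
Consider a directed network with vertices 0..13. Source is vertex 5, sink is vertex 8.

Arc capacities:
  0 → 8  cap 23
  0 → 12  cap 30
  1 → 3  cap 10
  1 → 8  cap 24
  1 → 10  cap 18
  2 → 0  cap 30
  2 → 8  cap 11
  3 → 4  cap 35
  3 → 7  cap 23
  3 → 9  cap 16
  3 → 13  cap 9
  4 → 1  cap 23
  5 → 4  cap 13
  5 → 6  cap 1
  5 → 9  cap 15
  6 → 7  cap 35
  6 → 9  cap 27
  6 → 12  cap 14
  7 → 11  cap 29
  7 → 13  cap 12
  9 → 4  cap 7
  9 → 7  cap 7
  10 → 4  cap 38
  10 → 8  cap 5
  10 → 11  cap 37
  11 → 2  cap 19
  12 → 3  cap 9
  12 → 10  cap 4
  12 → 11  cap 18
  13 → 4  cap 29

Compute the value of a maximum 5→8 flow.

Maximum flow value: 28

augment #1: 5→4→1→8 bottleneck 13, total now 13
augment #2: 5→6→12→10→8 bottleneck 1, total now 14
augment #3: 5→9→4→1→8 bottleneck 7, total now 21
augment #4: 5→9→7→11→2→8 bottleneck 7, total now 28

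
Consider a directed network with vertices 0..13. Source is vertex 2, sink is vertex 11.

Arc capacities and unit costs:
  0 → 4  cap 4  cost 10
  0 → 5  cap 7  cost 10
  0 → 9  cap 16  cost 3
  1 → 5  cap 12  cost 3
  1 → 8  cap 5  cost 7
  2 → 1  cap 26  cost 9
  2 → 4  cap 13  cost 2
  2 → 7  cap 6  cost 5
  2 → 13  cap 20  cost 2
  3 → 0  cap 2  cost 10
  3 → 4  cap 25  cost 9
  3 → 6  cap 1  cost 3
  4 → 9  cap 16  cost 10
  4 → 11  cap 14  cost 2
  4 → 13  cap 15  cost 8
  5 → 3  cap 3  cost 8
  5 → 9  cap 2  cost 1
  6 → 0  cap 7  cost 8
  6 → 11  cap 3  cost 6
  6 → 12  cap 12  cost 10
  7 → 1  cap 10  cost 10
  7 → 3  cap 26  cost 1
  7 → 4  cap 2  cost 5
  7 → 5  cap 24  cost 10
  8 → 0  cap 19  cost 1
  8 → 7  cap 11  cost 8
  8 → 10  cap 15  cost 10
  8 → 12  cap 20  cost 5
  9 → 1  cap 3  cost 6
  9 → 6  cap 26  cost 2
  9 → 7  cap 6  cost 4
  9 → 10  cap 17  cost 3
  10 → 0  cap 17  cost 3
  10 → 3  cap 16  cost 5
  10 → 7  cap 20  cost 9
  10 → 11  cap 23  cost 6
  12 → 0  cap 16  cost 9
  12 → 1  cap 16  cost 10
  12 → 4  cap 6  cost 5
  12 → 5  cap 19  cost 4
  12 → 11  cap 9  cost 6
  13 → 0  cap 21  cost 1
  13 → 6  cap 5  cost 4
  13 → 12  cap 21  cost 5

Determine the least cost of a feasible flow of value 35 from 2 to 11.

Minimum cost for 35 units: 355

shortest-cost path #1: 2→4→11 push 13 @ unit cost 4 (adds 52)
shortest-cost path #2: 2→7→4→11 push 1 @ unit cost 12 (adds 12)
shortest-cost path #3: 2→13→6→11 push 3 @ unit cost 12 (adds 36)
shortest-cost path #4: 2→13→12→11 push 9 @ unit cost 13 (adds 117)
shortest-cost path #5: 2→13→0→9→10→11 push 8 @ unit cost 15 (adds 120)
shortest-cost path #6: 2→7→3→6→13→0→9→10→11 push 1 @ unit cost 18 (adds 18)
total cost = 355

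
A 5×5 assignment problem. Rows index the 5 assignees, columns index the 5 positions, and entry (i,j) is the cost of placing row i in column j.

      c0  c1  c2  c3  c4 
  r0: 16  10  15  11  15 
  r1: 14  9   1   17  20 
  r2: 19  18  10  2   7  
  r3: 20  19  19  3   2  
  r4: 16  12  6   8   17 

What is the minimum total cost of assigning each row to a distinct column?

Minimum assignment cost: 31

optimal assignment: row0→col1 (cost 10), row1→col2 (cost 1), row2→col3 (cost 2), row3→col4 (cost 2), row4→col0 (cost 16)
total = 10 + 1 + 2 + 2 + 16 = 31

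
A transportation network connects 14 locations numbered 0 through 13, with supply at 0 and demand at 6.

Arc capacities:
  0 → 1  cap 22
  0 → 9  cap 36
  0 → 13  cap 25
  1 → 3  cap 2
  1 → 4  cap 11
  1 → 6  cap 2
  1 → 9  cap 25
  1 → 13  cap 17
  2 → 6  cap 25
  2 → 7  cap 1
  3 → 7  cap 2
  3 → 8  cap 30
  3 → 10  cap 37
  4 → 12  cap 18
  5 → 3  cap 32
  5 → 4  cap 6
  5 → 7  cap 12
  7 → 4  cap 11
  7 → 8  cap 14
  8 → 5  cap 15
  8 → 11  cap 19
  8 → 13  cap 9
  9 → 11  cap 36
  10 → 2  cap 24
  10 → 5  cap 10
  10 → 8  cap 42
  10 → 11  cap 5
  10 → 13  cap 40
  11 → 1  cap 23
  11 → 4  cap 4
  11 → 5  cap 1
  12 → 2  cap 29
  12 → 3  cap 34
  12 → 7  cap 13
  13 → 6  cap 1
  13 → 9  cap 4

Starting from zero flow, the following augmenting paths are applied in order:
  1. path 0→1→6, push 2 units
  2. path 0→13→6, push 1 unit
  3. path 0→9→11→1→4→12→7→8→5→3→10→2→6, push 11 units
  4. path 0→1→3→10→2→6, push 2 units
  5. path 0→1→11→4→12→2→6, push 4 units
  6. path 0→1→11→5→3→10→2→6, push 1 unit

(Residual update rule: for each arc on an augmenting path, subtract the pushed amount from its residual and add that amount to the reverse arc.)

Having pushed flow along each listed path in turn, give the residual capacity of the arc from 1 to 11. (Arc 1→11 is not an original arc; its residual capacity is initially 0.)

after path 1 (0→1→6, push 2): res(1,11)=0
after path 2 (0→13→6, push 1): res(1,11)=0
after path 3 (0→9→11→1→4→12→7→8→5→3→10→2→6, push 11): res(1,11)=11
after path 4 (0→1→3→10→2→6, push 2): res(1,11)=11
after path 5 (0→1→11→4→12→2→6, push 4): res(1,11)=7
after path 6 (0→1→11→5→3→10→2→6, push 1): res(1,11)=6

Residual capacity of (1,11): 6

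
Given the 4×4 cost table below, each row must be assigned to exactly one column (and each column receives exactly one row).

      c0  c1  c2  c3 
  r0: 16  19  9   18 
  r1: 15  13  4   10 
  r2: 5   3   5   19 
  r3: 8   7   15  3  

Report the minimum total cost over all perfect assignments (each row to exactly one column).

Minimum assignment cost: 26

optimal assignment: row0→col0 (cost 16), row1→col2 (cost 4), row2→col1 (cost 3), row3→col3 (cost 3)
total = 16 + 4 + 3 + 3 = 26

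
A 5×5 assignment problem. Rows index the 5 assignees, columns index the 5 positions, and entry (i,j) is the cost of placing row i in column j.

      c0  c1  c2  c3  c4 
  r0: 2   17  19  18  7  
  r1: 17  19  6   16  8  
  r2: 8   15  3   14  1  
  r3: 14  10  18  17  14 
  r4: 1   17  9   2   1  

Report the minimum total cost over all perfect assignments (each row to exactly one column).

Minimum assignment cost: 21

optimal assignment: row0→col0 (cost 2), row1→col2 (cost 6), row2→col4 (cost 1), row3→col1 (cost 10), row4→col3 (cost 2)
total = 2 + 6 + 1 + 10 + 2 = 21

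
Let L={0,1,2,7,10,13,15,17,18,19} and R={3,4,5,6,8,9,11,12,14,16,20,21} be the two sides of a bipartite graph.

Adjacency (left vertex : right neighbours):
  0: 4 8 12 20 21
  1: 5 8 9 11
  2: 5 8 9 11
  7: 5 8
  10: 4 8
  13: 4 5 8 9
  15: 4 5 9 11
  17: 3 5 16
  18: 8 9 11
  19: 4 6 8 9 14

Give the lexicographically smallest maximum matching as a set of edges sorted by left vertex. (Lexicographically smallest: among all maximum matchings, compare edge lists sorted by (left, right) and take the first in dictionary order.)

Lex-smallest maximum matching: {(0,12), (1,5), (2,8), (10,4), (13,9), (15,11), (17,3), (19,6)}

|M| = 8 (so the lex-smallest maximum matching has 8 edges)
process left vertices in ascending order; for each, take the smallest-labelled available neighbour that still permits 8 edges overall, or leave it unmatched if none does
lex-smallest matching: {0-12, 1-5, 2-8, 10-4, 13-9, 15-11, 17-3, 19-6}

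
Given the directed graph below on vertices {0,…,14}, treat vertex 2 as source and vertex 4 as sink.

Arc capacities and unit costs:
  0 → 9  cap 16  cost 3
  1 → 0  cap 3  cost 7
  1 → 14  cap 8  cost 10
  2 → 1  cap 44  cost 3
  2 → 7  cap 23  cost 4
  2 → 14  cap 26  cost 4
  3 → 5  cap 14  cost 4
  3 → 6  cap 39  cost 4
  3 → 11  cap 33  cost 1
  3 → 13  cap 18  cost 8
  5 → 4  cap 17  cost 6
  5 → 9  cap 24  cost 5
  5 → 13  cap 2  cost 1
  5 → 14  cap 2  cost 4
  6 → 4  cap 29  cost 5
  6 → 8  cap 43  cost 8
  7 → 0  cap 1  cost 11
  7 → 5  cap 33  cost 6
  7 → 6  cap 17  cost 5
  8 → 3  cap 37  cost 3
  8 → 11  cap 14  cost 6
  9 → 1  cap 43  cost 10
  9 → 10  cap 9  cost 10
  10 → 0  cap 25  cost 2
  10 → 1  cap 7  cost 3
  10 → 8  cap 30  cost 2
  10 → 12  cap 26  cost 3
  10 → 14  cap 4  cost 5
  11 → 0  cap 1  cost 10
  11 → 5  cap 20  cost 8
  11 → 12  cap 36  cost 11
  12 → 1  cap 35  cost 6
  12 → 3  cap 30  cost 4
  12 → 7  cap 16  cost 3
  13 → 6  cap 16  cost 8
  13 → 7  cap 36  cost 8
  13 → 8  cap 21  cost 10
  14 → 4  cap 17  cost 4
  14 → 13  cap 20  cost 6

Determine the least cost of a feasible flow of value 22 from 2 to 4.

Minimum cost for 22 units: 206

shortest-cost path #1: 2→14→4 push 17 @ unit cost 8 (adds 136)
shortest-cost path #2: 2→7→6→4 push 5 @ unit cost 14 (adds 70)
total cost = 206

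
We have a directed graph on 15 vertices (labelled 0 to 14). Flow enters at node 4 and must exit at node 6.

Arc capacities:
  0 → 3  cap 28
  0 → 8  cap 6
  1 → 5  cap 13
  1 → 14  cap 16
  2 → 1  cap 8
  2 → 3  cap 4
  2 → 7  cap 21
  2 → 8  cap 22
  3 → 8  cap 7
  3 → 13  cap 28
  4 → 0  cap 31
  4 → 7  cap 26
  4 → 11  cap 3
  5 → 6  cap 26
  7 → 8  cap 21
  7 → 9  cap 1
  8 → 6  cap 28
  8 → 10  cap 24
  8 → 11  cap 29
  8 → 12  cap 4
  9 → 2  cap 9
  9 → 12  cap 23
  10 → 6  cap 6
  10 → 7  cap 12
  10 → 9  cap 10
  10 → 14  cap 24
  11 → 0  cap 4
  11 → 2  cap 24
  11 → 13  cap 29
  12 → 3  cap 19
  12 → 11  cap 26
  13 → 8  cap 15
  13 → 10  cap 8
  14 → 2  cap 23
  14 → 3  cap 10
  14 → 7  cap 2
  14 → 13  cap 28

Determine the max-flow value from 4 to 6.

Maximum flow value: 42

augment #1: 4→0→8→6 bottleneck 6, total now 6
augment #2: 4→7→8→6 bottleneck 21, total now 27
augment #3: 4→0→3→8→6 bottleneck 1, total now 28
augment #4: 4→11→13→10→6 bottleneck 3, total now 31
augment #5: 4→0→3→8→10→6 bottleneck 3, total now 34
augment #6: 4→7→9→2→1→5→6 bottleneck 1, total now 35
augment #7: 4→0→3→8→11→2→1→5→6 bottleneck 3, total now 38
augment #8: 4→0→3→13→11→2→1→5→6 bottleneck 3, total now 41
augment #9: 4→0→3→13→8→11→2→1→5→6 bottleneck 1, total now 42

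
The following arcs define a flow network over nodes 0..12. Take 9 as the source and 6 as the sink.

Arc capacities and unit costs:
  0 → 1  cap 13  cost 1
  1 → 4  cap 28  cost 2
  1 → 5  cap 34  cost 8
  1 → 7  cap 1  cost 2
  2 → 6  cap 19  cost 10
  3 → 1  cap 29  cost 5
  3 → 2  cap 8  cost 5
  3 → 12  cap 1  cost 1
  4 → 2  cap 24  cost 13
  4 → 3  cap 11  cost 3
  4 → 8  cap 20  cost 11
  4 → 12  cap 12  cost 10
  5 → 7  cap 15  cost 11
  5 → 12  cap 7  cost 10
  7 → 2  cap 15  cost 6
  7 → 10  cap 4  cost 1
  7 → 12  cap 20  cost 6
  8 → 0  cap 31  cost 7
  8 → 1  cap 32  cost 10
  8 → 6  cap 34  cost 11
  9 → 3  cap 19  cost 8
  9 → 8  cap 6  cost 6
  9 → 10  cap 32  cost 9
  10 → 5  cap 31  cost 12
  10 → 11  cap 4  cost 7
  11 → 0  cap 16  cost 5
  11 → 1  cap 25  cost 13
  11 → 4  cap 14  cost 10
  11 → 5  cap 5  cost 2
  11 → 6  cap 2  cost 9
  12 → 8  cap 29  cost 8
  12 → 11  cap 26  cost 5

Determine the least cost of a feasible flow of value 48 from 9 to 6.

Minimum cost for 48 units: 1761

shortest-cost path #1: 9→8→6 push 6 @ unit cost 17 (adds 102)
shortest-cost path #2: 9→3→2→6 push 8 @ unit cost 23 (adds 184)
shortest-cost path #3: 9→3→12→11→6 push 1 @ unit cost 23 (adds 23)
shortest-cost path #4: 9→10→11→6 push 1 @ unit cost 25 (adds 25)
shortest-cost path #5: 9→10→11→12→8→6 push 1 @ unit cost 30 (adds 30)
shortest-cost path #6: 9→3→1→7→2→6 push 1 @ unit cost 31 (adds 31)
shortest-cost path #7: 9→3→1→4→8→6 push 9 @ unit cost 37 (adds 333)
shortest-cost path #8: 9→10→11→5→7→2→6 push 2 @ unit cost 45 (adds 90)
shortest-cost path #9: 9→10→5→7→2→6 push 8 @ unit cost 48 (adds 384)
shortest-cost path #10: 9→10→5→11→0→1→4→8→6 push 2 @ unit cost 49 (adds 98)
shortest-cost path #11: 9→10→5→12→8→6 push 7 @ unit cost 50 (adds 350)
shortest-cost path #12: 9→10→5→7→1→4→8→6 push 1 @ unit cost 54 (adds 54)
shortest-cost path #13: 9→10→5→7→12→8→6 push 1 @ unit cost 57 (adds 57)
total cost = 1761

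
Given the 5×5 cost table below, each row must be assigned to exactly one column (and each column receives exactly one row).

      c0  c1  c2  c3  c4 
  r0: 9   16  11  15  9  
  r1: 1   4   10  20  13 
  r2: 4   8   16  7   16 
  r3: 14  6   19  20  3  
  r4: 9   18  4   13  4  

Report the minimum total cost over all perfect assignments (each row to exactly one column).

Minimum assignment cost: 27

one of 2 optimal assignments: row0→col0 (cost 9), row1→col1 (cost 4), row2→col3 (cost 7), row3→col4 (cost 3), row4→col2 (cost 4)
total = 9 + 4 + 7 + 3 + 4 = 27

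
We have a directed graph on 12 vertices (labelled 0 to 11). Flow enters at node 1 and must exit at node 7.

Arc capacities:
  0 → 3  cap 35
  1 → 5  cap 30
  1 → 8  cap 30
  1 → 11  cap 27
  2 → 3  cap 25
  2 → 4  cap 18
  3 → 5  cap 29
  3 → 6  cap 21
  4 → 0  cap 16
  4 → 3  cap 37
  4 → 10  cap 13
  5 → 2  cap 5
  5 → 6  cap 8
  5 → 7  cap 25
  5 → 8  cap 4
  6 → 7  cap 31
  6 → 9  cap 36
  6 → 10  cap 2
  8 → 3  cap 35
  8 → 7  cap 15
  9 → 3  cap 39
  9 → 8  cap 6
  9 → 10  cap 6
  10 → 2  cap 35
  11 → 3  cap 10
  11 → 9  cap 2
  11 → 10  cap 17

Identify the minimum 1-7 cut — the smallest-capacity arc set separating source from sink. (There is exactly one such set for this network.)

augment #1: 1→5→7 push 25
augment #2: 1→8→7 push 15
augment #3: 1→5→6→7 push 5
augment #4: 1→8→3→6→7 push 15
augment #5: 1→11→3→6→7 push 6
augment #6: 1→11→3→5→6→7 push 3
max flow = 69; residual-reachable set from 1 gives S-side
cut edges (S→T): {(3,6), (5,6), (5,7), (8,7)} total cap 69

Min-cut arcs: {(3,6), (5,6), (5,7), (8,7)} (total capacity 69)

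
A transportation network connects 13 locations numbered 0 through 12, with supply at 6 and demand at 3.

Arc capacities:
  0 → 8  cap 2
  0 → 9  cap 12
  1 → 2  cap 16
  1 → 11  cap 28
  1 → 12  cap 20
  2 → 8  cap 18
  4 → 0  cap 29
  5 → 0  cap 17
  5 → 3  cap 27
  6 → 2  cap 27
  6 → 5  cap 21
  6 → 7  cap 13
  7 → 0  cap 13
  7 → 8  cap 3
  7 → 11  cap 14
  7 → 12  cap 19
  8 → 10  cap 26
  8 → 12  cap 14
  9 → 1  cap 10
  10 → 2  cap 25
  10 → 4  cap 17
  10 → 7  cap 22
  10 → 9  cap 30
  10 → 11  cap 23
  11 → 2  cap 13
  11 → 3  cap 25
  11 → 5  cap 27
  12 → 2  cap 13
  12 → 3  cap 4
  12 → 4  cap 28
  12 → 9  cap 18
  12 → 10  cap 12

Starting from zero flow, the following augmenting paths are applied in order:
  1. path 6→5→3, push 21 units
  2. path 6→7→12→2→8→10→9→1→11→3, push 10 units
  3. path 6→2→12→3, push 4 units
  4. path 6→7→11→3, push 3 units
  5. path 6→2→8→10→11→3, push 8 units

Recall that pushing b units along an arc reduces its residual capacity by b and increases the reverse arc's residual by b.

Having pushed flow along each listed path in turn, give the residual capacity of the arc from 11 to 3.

Residual capacity of (11,3): 4

after path 1 (6→5→3, push 21): res(11,3)=25
after path 2 (6→7→12→2→8→10→9→1→11→3, push 10): res(11,3)=15
after path 3 (6→2→12→3, push 4): res(11,3)=15
after path 4 (6→7→11→3, push 3): res(11,3)=12
after path 5 (6→2→8→10→11→3, push 8): res(11,3)=4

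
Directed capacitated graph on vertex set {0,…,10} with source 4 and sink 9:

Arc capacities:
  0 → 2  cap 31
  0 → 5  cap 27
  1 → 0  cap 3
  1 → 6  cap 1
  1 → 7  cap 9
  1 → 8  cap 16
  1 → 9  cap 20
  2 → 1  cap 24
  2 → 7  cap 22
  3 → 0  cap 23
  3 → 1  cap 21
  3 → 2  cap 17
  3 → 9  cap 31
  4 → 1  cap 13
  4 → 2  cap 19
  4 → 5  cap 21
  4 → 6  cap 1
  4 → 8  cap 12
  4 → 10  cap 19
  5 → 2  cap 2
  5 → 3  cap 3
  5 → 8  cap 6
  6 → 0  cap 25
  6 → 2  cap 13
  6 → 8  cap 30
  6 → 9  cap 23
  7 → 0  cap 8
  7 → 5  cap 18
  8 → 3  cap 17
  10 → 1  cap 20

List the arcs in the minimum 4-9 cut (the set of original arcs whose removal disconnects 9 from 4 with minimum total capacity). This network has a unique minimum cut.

augment #1: 4→1→9 push 13
augment #2: 4→6→9 push 1
augment #3: 4→2→1→9 push 7
augment #4: 4→5→3→9 push 3
augment #5: 4→8→3→9 push 12
augment #6: 4→2→1→6→9 push 1
augment #7: 4→5→8→3→9 push 5
max flow = 42; residual-reachable set from 4 gives S-side
cut edges (S→T): {(1,6), (1,9), (4,6), (5,3), (8,3)} total cap 42

Min-cut arcs: {(1,6), (1,9), (4,6), (5,3), (8,3)} (total capacity 42)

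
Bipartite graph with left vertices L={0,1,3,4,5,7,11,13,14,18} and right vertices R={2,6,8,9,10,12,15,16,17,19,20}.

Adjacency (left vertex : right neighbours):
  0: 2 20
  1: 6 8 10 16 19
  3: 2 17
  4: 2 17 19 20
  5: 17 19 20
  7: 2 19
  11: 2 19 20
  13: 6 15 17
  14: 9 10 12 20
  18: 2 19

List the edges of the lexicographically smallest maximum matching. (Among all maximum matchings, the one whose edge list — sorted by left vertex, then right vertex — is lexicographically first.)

Lex-smallest maximum matching: {(0,2), (1,6), (3,17), (4,19), (5,20), (13,15), (14,9)}

|M| = 7 (so the lex-smallest maximum matching has 7 edges)
process left vertices in ascending order; for each, take the smallest-labelled available neighbour that still permits 7 edges overall, or leave it unmatched if none does
lex-smallest matching: {0-2, 1-6, 3-17, 4-19, 5-20, 13-15, 14-9}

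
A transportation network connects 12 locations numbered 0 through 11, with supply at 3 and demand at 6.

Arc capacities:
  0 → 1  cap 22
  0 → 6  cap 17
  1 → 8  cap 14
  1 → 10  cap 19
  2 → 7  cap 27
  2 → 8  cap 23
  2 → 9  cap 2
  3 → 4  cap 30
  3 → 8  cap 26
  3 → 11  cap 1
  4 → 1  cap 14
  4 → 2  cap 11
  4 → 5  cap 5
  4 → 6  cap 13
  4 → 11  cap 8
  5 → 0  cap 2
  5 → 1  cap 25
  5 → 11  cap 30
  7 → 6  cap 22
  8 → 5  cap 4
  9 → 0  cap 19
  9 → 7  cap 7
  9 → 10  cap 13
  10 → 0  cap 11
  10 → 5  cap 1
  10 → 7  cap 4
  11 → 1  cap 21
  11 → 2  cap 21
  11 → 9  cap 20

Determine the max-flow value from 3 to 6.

augment #1: 3→4→6 bottleneck 13, total now 13
augment #2: 3→4→2→7→6 bottleneck 11, total now 24
augment #3: 3→4→5→0→6 bottleneck 2, total now 26
augment #4: 3→11→2→7→6 bottleneck 1, total now 27
augment #5: 3→4→1→10→0→6 bottleneck 4, total now 31
augment #6: 3→8→5→1→10→0→6 bottleneck 4, total now 35

Maximum flow value: 35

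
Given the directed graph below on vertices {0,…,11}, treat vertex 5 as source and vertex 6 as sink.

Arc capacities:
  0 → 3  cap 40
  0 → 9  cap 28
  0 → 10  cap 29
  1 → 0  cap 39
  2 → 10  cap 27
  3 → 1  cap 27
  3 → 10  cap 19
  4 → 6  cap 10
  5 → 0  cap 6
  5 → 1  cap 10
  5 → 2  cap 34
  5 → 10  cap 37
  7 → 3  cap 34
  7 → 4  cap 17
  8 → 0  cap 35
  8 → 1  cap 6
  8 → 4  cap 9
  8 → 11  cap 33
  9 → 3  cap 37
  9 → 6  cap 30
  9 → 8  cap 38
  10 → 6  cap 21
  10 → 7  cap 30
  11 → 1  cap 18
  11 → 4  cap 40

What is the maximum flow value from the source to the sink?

Maximum flow value: 59

augment #1: 5→10→6 bottleneck 21, total now 21
augment #2: 5→0→9→6 bottleneck 6, total now 27
augment #3: 5→1→0→9→6 bottleneck 10, total now 37
augment #4: 5→10→7→4→6 bottleneck 10, total now 47
augment #5: 5→10→7→3→1→0→9→6 bottleneck 6, total now 53
augment #6: 5→2→10→7→3→1→0→9→6 bottleneck 6, total now 59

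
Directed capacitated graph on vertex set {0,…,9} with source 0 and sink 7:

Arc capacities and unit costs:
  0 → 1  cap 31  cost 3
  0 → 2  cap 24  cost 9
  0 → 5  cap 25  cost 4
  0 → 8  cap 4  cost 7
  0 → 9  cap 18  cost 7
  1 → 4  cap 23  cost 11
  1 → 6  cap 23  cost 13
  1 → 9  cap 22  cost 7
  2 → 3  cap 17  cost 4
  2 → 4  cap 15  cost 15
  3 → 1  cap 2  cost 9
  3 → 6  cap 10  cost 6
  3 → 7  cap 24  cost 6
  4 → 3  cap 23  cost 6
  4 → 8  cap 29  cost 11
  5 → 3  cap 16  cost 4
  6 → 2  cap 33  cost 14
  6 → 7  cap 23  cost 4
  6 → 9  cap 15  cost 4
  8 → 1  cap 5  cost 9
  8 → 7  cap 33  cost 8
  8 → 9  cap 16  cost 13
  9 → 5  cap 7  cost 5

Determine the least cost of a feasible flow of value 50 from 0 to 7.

Minimum cost for 50 units: 876

shortest-cost path #1: 0→5→3→7 push 16 @ unit cost 14 (adds 224)
shortest-cost path #2: 0→8→7 push 4 @ unit cost 15 (adds 60)
shortest-cost path #3: 0→2→3→7 push 8 @ unit cost 19 (adds 152)
shortest-cost path #4: 0→1→6→7 push 22 @ unit cost 20 (adds 440)
total cost = 876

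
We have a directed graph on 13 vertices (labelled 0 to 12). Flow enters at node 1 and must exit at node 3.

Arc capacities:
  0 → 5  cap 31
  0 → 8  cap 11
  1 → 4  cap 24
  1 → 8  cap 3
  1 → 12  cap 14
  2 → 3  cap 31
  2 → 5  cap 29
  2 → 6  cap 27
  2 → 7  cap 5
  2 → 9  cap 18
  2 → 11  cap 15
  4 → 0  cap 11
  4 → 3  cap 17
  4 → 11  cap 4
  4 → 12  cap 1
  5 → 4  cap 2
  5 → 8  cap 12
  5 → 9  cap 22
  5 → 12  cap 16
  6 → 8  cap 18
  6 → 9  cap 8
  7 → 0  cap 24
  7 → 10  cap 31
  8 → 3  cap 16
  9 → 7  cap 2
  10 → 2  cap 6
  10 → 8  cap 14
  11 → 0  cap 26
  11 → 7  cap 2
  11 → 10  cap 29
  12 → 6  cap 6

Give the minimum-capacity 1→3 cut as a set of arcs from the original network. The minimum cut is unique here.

augment #1: 1→4→3 push 17
augment #2: 1→8→3 push 3
augment #3: 1→4→0→8→3 push 7
augment #4: 1→12→6→8→3 push 6
max flow = 33; residual-reachable set from 1 gives S-side
cut edges (S→T): {(1,4), (1,8), (12,6)} total cap 33

Min-cut arcs: {(1,4), (1,8), (12,6)} (total capacity 33)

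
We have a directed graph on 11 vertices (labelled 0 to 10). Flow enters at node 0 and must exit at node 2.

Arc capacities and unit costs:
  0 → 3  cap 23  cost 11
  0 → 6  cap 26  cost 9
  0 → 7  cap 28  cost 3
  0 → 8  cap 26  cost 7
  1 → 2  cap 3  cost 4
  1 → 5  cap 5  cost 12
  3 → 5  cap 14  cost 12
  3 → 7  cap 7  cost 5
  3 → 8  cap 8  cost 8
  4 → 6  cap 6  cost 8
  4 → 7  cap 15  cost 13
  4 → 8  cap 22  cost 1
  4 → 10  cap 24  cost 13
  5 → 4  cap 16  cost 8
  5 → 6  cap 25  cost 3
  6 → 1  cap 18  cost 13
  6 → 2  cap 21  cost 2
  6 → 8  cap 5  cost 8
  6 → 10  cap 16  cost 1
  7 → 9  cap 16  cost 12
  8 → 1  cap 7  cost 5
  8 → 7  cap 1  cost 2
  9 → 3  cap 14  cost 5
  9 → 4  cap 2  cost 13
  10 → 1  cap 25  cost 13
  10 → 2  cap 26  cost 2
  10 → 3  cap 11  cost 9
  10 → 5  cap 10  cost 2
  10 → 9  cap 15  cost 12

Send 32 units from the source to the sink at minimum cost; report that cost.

Minimum cost for 32 units: 426

shortest-cost path #1: 0→6→2 push 21 @ unit cost 11 (adds 231)
shortest-cost path #2: 0→6→10→2 push 5 @ unit cost 12 (adds 60)
shortest-cost path #3: 0→8→1→2 push 3 @ unit cost 16 (adds 48)
shortest-cost path #4: 0→3→5→6→10→2 push 3 @ unit cost 29 (adds 87)
total cost = 426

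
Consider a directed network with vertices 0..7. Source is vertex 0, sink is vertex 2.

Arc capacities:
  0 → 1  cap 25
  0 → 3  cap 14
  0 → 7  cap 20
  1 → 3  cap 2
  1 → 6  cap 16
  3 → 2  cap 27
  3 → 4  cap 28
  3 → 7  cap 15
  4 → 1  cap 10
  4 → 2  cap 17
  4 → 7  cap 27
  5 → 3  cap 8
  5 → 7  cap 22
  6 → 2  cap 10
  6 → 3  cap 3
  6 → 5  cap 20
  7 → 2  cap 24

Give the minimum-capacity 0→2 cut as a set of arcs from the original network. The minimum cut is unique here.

Min-cut arcs: {(0,3), (0,7), (1,3), (1,6)} (total capacity 52)

augment #1: 0→3→2 push 14
augment #2: 0→7→2 push 20
augment #3: 0→1→3→2 push 2
augment #4: 0→1→6→2 push 10
augment #5: 0→1→6→3→2 push 3
augment #6: 0→1→6→5→3→2 push 3
max flow = 52; residual-reachable set from 0 gives S-side
cut edges (S→T): {(0,3), (0,7), (1,3), (1,6)} total cap 52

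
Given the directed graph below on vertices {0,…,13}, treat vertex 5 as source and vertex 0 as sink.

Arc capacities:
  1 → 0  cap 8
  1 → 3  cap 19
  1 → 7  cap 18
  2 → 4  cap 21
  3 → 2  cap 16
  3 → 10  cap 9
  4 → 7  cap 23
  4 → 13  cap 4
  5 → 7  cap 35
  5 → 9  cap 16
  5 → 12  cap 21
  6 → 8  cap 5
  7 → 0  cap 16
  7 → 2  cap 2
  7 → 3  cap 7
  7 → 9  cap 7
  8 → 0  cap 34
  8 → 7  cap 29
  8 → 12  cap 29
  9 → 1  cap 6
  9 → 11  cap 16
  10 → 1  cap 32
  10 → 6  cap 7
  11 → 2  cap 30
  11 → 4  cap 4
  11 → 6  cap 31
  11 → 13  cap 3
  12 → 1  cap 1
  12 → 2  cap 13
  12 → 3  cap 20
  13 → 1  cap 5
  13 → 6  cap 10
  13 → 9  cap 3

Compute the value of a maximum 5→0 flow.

Maximum flow value: 29

augment #1: 5→7→0 bottleneck 16, total now 16
augment #2: 5→9→1→0 bottleneck 6, total now 22
augment #3: 5→12→1→0 bottleneck 1, total now 23
augment #4: 5→7→3→10→1→0 bottleneck 1, total now 24
augment #5: 5→9→11→6→8→0 bottleneck 5, total now 29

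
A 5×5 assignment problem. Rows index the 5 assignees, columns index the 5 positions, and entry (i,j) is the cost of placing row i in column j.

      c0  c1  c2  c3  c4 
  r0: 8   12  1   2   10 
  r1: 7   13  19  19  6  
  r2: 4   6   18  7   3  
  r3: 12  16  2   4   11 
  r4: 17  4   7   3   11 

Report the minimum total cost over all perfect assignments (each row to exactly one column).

one of 2 optimal assignments: row0→col3 (cost 2), row1→col0 (cost 7), row2→col4 (cost 3), row3→col2 (cost 2), row4→col1 (cost 4)
total = 2 + 7 + 3 + 2 + 4 = 18

Minimum assignment cost: 18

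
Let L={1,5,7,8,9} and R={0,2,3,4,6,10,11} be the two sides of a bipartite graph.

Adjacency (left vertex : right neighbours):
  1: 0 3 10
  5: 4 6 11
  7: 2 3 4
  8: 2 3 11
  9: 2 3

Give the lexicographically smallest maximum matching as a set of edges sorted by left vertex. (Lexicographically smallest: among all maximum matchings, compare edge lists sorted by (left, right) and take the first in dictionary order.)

Lex-smallest maximum matching: {(1,0), (5,4), (7,2), (8,11), (9,3)}

|M| = 5 (so the lex-smallest maximum matching has 5 edges)
process left vertices in ascending order; for each, take the smallest-labelled available neighbour that still permits 5 edges overall, or leave it unmatched if none does
lex-smallest matching: {1-0, 5-4, 7-2, 8-11, 9-3}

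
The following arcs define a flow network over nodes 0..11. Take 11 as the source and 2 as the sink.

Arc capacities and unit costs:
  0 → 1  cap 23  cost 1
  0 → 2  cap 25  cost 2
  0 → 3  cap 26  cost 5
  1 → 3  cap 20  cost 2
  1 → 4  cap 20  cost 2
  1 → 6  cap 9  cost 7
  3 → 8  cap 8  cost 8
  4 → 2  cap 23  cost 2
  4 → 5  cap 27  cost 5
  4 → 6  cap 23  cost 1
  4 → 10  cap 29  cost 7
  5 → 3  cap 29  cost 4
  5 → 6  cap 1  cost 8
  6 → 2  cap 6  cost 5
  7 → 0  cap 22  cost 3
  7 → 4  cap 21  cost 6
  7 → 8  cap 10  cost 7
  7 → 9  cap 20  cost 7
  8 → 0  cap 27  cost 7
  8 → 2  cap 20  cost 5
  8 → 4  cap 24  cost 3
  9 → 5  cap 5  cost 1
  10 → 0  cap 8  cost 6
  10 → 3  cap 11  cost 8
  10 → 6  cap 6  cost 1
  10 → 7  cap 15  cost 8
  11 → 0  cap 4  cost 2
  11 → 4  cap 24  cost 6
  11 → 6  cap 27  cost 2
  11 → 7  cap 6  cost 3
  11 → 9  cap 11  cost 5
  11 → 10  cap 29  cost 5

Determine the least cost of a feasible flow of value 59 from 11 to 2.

shortest-cost path #1: 11→0→2 push 4 @ unit cost 4 (adds 16)
shortest-cost path #2: 11→6→2 push 6 @ unit cost 7 (adds 42)
shortest-cost path #3: 11→4→2 push 23 @ unit cost 8 (adds 184)
shortest-cost path #4: 11→7→0→2 push 6 @ unit cost 8 (adds 48)
shortest-cost path #5: 11→10→0→2 push 8 @ unit cost 13 (adds 104)
shortest-cost path #6: 11→10→7→0→2 push 7 @ unit cost 18 (adds 126)
shortest-cost path #7: 11→9→5→3→8→2 push 5 @ unit cost 23 (adds 115)
total cost = 635

Minimum cost for 59 units: 635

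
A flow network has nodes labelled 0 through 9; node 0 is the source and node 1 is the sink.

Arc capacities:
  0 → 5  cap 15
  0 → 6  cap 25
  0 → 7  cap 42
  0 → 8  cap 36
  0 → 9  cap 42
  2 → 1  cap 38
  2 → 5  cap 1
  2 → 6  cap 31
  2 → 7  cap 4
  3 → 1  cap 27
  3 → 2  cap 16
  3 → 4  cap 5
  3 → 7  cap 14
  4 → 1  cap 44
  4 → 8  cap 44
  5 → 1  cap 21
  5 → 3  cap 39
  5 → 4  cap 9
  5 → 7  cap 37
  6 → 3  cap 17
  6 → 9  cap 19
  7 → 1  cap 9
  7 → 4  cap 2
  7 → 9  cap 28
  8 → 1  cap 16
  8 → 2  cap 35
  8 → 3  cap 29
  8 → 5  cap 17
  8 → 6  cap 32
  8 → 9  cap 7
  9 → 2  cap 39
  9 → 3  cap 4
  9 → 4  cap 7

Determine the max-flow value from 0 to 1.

augment #1: 0→5→1 bottleneck 15, total now 15
augment #2: 0→7→1 bottleneck 9, total now 24
augment #3: 0→8→1 bottleneck 16, total now 40
augment #4: 0→6→3→1 bottleneck 17, total now 57
augment #5: 0→7→4→1 bottleneck 2, total now 59
augment #6: 0→8→2→1 bottleneck 20, total now 79
augment #7: 0→9→2→1 bottleneck 18, total now 97
augment #8: 0→9→3→1 bottleneck 4, total now 101
augment #9: 0→9→4→1 bottleneck 7, total now 108
augment #10: 0→9→2→5→1 bottleneck 1, total now 109
augment #11: 0→9→2→8→3→1 bottleneck 6, total now 115
augment #12: 0→9→2→8→5→1 bottleneck 5, total now 120
augment #13: 0→9→2→8→3→4→1 bottleneck 1, total now 121
augment #14: 0→6→9→2→8→3→4→1 bottleneck 4, total now 125
augment #15: 0→6→9→2→8→5→4→1 bottleneck 4, total now 129

Maximum flow value: 129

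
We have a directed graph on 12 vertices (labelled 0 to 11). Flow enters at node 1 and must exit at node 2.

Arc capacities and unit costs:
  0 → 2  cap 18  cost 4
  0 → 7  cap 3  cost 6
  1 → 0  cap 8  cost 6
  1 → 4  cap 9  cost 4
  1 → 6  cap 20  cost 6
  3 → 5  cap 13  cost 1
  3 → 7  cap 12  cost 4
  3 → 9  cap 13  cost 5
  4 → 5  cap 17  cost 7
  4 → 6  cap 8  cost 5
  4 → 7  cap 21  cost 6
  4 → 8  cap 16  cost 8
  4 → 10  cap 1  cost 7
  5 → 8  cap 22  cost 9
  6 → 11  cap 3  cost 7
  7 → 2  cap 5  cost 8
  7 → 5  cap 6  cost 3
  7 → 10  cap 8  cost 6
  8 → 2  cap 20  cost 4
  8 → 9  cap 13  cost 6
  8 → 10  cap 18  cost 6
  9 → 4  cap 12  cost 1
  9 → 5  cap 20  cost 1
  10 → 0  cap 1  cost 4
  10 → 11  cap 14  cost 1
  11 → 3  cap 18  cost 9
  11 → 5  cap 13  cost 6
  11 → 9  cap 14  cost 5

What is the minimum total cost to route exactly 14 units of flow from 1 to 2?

shortest-cost path #1: 1→0→2 push 8 @ unit cost 10 (adds 80)
shortest-cost path #2: 1→4→8→2 push 6 @ unit cost 16 (adds 96)
total cost = 176

Minimum cost for 14 units: 176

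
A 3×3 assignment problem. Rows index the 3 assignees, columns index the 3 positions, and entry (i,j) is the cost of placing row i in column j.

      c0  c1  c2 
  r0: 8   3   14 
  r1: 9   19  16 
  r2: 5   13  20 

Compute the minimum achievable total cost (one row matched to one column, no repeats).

Minimum assignment cost: 24

optimal assignment: row0→col1 (cost 3), row1→col2 (cost 16), row2→col0 (cost 5)
total = 3 + 16 + 5 = 24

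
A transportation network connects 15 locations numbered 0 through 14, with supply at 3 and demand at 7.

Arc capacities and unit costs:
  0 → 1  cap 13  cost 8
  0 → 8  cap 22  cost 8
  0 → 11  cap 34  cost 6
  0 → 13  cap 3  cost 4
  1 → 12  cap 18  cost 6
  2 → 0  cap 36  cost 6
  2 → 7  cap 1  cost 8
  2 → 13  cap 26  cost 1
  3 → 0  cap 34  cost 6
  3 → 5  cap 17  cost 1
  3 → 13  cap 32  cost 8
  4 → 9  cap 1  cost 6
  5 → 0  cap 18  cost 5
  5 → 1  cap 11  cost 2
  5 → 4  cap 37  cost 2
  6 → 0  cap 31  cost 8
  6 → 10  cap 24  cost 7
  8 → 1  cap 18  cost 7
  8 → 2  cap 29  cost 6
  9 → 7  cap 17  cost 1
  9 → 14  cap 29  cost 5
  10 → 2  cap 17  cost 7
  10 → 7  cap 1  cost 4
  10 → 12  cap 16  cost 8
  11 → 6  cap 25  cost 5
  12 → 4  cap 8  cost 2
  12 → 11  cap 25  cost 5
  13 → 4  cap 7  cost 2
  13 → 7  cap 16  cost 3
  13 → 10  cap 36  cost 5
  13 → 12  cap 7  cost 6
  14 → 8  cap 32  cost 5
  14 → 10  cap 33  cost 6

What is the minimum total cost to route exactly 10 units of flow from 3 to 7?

shortest-cost path #1: 3→5→4→9→7 push 1 @ unit cost 10 (adds 10)
shortest-cost path #2: 3→13→7 push 9 @ unit cost 11 (adds 99)
total cost = 109

Minimum cost for 10 units: 109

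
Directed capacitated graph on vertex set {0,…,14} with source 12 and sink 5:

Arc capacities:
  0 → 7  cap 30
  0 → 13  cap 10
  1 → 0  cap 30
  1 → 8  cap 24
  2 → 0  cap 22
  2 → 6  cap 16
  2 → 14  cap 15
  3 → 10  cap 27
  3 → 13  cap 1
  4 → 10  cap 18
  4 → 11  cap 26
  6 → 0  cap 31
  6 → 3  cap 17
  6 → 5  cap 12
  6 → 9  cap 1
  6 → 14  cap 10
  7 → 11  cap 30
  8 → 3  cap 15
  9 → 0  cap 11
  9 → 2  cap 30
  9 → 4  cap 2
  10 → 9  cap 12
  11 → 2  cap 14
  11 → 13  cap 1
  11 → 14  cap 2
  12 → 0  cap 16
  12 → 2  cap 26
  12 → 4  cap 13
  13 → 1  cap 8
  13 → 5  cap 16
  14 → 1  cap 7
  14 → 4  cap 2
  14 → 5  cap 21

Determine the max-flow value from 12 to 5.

augment #1: 12→0→13→5 bottleneck 10, total now 10
augment #2: 12→2→6→5 bottleneck 12, total now 22
augment #3: 12→2→14→5 bottleneck 14, total now 36
augment #4: 12→4→11→13→5 bottleneck 1, total now 37
augment #5: 12→4→11→14→5 bottleneck 2, total now 39
augment #6: 12→4→11→2→14→5 bottleneck 1, total now 40
augment #7: 12→4→11→2→6→14→5 bottleneck 4, total now 44

Maximum flow value: 44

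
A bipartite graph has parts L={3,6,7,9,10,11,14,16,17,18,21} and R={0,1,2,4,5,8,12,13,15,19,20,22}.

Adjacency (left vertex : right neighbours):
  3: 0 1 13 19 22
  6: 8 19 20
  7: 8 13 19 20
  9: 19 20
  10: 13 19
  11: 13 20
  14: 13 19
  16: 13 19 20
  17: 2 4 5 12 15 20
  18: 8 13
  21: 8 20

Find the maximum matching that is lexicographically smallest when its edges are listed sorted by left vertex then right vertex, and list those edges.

Lex-smallest maximum matching: {(3,0), (6,8), (7,13), (9,19), (11,20), (17,2)}

|M| = 6 (so the lex-smallest maximum matching has 6 edges)
process left vertices in ascending order; for each, take the smallest-labelled available neighbour that still permits 6 edges overall, or leave it unmatched if none does
lex-smallest matching: {3-0, 6-8, 7-13, 9-19, 11-20, 17-2}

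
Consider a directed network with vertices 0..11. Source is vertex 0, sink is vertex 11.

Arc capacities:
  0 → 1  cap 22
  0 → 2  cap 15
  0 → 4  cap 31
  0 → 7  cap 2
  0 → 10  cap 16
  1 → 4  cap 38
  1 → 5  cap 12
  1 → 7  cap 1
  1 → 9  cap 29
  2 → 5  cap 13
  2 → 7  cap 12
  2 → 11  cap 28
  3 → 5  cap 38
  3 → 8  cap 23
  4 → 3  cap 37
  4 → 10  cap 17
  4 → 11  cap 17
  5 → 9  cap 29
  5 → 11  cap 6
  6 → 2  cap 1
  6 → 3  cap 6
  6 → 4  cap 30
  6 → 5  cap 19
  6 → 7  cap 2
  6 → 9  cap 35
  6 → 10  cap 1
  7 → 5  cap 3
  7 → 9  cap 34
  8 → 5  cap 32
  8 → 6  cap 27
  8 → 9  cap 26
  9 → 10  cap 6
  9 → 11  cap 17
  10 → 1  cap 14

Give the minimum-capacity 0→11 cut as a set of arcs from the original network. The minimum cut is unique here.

Min-cut arcs: {(0,2), (4,11), (5,11), (6,2), (9,11)} (total capacity 56)

augment #1: 0→2→11 push 15
augment #2: 0→4→11 push 17
augment #3: 0→1→5→11 push 6
augment #4: 0→1→9→11 push 16
augment #5: 0→7→9→11 push 1
augment #6: 0→4→3→8→6→2→11 push 1
max flow = 56; residual-reachable set from 0 gives S-side
cut edges (S→T): {(0,2), (4,11), (5,11), (6,2), (9,11)} total cap 56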